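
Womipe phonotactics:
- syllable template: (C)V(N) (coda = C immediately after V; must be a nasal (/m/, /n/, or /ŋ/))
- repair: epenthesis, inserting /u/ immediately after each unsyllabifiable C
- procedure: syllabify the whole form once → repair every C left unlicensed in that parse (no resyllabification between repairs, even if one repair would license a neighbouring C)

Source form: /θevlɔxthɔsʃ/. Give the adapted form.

Under (C)V(N), the unsyllabifiable consonants are /v/, /x/, /t/, /s/, /ʃ/ (only a nasal (/m/, /n/, or /ŋ/) is licensed in coda position; onsets are limited to one consonant).
Epenthesis after each stranded consonant: /v/ → /vu/, /x/ → /xu/, /t/ → /tu/, /s/ → /su/, /ʃ/ → /ʃu/.

θevulɔxutuhɔsuʃu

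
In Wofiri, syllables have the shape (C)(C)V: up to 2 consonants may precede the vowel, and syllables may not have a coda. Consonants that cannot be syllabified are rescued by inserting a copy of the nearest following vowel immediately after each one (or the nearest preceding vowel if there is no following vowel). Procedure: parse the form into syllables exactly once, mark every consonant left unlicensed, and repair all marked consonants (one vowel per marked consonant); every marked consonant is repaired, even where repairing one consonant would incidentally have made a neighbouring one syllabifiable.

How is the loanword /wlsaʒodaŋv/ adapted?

walsaʒodaŋava

The consonants /w/, /ŋ/, /v/ cannot be parsed into a legal (C)(C)V syllable (no codas are permitted; onsets may contain at most 2 consonants).
Each unlicensed consonant becomes the onset of a new syllable: /w/ → /wa/, /ŋ/ → /ŋa/, /v/ → /va/.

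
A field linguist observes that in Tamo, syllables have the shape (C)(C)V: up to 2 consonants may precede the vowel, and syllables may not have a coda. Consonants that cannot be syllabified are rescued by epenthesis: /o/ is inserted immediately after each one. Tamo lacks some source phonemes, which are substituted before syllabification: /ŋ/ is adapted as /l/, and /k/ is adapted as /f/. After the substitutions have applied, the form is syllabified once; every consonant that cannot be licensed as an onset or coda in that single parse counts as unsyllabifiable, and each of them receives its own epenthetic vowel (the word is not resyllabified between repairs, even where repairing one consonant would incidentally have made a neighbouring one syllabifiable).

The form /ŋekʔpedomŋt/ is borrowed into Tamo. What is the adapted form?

lefoʔpedomoloto

Substitution: /ŋ/ → /l/, /k/ → /f/, giving /lefʔpedomlt/.
Under (C)(C)V, the unsyllabifiable consonants are /f/, /m/, /l/, /t/ (no codas are permitted; onsets may contain at most 2 consonants).
Each unlicensed consonant becomes the onset of a new syllable: /f/ → /fo/, /m/ → /mo/, /l/ → /lo/, /t/ → /to/.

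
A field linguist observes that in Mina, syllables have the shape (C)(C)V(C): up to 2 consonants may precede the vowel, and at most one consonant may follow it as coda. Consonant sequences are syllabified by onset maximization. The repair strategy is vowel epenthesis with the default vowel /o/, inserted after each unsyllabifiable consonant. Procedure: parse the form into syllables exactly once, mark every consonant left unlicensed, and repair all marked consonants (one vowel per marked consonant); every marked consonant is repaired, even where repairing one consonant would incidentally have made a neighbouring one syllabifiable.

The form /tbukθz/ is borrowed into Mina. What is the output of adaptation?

tbukθozo

Syllabifying with onset maximization leaves /θ/, /z/ stranded (at most one coda consonant is licensed; onsets may contain at most 2 consonants).
Epenthesis after each stranded consonant: /θ/ → /θo/, /z/ → /zo/.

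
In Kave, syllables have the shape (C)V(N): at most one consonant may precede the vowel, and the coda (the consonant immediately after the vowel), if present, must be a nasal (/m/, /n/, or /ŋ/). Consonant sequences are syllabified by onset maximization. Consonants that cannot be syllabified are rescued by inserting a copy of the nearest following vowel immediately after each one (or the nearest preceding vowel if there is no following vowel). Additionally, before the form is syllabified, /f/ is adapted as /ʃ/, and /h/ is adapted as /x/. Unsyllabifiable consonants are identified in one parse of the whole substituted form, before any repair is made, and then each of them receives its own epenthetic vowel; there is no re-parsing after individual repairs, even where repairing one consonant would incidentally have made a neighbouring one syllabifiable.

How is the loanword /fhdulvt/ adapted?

ʃuxuduluvutu

Substitution: /f/ → /ʃ/, /h/ → /x/, giving /ʃxdulvt/.
Syllabifying with onset maximization leaves /ʃ/, /x/, /l/, /v/, /t/ stranded (only a nasal (/m/, /n/, or /ŋ/) is licensed in coda position; onsets are limited to one consonant).
Epenthesis after each stranded consonant: /ʃ/ → /ʃu/, /x/ → /xu/, /l/ → /lu/, /v/ → /vu/, /t/ → /tu/.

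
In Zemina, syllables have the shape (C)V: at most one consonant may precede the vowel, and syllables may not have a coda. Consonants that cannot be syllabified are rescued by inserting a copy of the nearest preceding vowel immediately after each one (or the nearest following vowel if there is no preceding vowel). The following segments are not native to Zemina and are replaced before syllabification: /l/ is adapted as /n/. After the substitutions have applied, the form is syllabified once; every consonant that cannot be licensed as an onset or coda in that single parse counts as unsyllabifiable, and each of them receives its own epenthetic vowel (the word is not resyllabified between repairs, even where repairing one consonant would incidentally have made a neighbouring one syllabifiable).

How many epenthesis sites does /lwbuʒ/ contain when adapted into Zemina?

After substitution the input is /nwbuʒ/.
The unsyllabifiable consonants are /n/, /w/, /ʒ/; each receives one epenthetic vowel.

3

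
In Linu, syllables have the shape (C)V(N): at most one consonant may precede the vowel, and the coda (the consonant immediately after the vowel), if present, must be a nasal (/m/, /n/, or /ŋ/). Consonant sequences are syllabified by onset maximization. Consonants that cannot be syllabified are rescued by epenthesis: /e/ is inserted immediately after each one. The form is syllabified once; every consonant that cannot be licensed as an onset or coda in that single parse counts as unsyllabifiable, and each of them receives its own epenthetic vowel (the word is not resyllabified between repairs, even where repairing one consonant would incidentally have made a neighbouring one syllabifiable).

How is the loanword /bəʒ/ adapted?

bəʒe

Under (C)V(N), the unsyllabifiable consonants are /ʒ/ (only a nasal (/m/, /n/, or /ŋ/) is licensed in coda position; onsets are limited to one consonant).
Each unlicensed consonant becomes the onset of a new syllable: /ʒ/ → /ʒe/.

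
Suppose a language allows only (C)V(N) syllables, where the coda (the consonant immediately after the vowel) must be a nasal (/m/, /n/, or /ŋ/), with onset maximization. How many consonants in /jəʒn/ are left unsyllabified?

2

The consonants /ʒ/, /n/ cannot be parsed into a legal (C)V(N) syllable (only a nasal (/m/, /n/, or /ŋ/) is licensed in coda position; onsets are limited to one consonant).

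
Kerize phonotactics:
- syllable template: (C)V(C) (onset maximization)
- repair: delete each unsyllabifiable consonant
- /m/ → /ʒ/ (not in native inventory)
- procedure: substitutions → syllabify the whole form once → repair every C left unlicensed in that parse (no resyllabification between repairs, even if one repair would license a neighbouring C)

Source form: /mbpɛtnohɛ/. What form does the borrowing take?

Substitution: /m/ → /ʒ/, giving /ʒbpɛtnohɛ/.
The consonants /ʒ/, /b/ cannot be parsed into a legal (C)V(C) syllable (at most one coda consonant is licensed; onsets are limited to one consonant).
Deletion applies to /ʒ/, /b/.

pɛtnohɛ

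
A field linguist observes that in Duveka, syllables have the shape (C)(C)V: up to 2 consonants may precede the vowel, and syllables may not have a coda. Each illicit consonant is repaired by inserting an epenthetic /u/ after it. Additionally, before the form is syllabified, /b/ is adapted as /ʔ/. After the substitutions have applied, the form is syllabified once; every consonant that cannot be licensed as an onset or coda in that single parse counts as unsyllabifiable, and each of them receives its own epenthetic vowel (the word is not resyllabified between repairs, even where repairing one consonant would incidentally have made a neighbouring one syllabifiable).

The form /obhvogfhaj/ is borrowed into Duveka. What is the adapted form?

Substitution: /b/ → /ʔ/, giving /oʔhvogfhaj/.
Under (C)(C)V, the unsyllabifiable consonants are /ʔ/, /g/, /j/ (no codas are permitted; onsets may contain at most 2 consonants).
Epenthesis after each stranded consonant: /ʔ/ → /ʔu/, /g/ → /gu/, /j/ → /ju/.

oʔuhvogufhaju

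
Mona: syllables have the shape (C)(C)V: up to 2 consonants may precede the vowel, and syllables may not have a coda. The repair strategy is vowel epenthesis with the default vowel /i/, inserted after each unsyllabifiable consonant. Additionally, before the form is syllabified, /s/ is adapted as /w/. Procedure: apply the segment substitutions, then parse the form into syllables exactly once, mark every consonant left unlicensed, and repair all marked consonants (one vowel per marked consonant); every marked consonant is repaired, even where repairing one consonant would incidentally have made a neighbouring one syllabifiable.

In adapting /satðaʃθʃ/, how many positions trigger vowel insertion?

3

After substitution the input is /watðaʃθʃ/.
The unsyllabifiable consonants are /ʃ/, /θ/, /ʃ/; each receives one epenthetic vowel.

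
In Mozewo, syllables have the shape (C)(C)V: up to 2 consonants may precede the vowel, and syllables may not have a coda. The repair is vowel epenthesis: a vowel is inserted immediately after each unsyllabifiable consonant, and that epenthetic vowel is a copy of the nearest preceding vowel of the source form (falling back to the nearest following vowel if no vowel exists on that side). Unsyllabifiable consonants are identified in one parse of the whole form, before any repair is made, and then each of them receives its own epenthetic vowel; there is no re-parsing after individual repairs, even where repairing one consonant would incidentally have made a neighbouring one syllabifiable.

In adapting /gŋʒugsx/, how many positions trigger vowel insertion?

4

The unsyllabifiable consonants are /g/, /g/, /s/, /x/; each receives one epenthetic vowel.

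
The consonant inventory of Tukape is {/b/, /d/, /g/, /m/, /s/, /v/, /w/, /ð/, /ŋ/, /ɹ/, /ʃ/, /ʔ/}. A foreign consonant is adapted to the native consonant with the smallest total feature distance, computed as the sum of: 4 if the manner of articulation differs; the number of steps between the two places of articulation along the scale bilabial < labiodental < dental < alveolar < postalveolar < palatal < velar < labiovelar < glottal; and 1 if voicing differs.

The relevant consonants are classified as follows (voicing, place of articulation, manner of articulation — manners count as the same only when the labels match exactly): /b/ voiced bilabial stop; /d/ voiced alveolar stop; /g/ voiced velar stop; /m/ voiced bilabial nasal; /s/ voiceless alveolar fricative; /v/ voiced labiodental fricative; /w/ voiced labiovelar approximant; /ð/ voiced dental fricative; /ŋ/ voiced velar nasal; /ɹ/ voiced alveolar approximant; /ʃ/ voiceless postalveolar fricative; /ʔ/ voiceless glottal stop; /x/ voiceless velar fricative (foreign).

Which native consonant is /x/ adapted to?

ʃ

/ʃ/ is closest: same manner (fricative), place distance 2 (velar→postalveolar), same voicing; total 2. Next closest is /s/ at distance 3.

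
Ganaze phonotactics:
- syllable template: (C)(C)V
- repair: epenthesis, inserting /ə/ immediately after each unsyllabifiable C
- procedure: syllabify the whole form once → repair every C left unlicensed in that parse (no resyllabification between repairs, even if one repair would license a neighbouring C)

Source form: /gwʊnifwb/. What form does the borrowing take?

gwʊnifəwəbə

The consonants /f/, /w/, /b/ cannot be parsed into a legal (C)(C)V syllable (no codas are permitted; onsets may contain at most 2 consonants).
Each unlicensed consonant becomes the onset of a new syllable: /f/ → /fə/, /w/ → /wə/, /b/ → /bə/.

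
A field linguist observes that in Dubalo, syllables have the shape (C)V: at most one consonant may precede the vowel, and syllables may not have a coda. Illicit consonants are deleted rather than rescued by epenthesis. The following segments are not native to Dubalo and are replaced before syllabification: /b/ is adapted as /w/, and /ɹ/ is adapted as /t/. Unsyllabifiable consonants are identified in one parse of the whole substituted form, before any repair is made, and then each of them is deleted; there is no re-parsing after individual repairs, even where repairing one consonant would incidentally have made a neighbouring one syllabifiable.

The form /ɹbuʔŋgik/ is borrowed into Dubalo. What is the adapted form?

Substitution: /ɹ/ → /t/, /b/ → /w/, giving /twuʔŋgik/.
The consonants /t/, /ʔ/, /ŋ/, /k/ cannot be parsed into a legal (C)V syllable (no codas are permitted; onsets are limited to one consonant).
Deletion applies to /t/, /ʔ/, /ŋ/, /k/.

wugi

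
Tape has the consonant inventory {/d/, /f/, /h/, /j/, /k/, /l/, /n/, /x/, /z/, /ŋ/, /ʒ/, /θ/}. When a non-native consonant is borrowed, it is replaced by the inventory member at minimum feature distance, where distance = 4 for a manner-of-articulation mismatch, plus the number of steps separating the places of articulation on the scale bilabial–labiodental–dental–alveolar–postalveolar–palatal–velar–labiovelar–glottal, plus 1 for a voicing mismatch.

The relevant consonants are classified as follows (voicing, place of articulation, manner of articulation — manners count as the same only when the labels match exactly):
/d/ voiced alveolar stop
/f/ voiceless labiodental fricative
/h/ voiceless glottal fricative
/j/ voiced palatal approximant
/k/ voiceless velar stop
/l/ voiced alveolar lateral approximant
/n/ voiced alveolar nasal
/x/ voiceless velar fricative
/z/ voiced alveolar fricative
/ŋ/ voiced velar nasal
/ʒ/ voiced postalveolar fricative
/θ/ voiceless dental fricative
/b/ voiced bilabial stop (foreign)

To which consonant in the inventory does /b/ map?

d

/d/ is closest: same manner (stop), place distance 3 (bilabial→alveolar), same voicing; total 3. Next closest is /f/ at distance 6.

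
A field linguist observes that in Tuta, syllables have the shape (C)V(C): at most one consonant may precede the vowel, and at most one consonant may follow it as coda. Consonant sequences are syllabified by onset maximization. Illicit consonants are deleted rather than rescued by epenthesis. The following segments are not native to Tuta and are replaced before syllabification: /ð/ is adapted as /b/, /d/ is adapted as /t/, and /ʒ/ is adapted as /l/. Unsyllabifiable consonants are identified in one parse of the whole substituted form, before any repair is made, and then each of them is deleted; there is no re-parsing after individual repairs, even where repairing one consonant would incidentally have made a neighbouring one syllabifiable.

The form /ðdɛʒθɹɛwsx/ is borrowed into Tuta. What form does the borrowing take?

Substitution: /ð/ → /b/, /d/ → /t/, /ʒ/ → /l/, giving /btɛlθɹɛwsx/.
Under (C)V(C), the unsyllabifiable consonants are /b/, /θ/, /s/, /x/ (at most one coda consonant is licensed; onsets are limited to one consonant).
Deleting the stranded consonants removes /b/, /θ/, /s/, /x/.

tɛlɹɛw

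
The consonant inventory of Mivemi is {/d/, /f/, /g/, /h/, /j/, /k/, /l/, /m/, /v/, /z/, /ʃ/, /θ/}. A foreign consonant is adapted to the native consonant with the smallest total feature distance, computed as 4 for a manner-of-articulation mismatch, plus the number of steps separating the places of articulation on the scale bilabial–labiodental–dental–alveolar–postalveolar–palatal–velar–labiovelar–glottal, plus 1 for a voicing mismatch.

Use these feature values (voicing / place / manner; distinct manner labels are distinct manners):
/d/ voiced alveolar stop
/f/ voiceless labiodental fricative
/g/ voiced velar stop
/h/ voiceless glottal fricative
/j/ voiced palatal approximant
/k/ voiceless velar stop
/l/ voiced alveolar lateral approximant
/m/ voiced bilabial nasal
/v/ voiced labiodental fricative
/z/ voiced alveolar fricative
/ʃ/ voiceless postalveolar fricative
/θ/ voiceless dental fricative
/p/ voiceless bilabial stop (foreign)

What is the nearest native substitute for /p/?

/d/ is closest: same manner (stop), place distance 3 (bilabial→alveolar), voicing differs (+1); total 4. Next closest is /f/ at distance 5.

d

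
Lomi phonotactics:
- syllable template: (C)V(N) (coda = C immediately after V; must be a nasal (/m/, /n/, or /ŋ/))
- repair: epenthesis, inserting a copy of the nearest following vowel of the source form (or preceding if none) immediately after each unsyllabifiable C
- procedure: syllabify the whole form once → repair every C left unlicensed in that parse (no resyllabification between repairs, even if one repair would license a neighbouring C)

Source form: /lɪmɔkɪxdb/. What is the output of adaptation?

lɪmɔkɪxɪdɪbɪ

Syllabifying with onset maximization leaves /x/, /d/, /b/ stranded (only a nasal (/m/, /n/, or /ŋ/) is licensed in coda position; onsets are limited to one consonant).
Each unlicensed consonant becomes the onset of a new syllable: /x/ → /xɪ/, /d/ → /dɪ/, /b/ → /bɪ/.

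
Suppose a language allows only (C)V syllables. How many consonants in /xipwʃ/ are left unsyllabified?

3

Under (C)V, the unsyllabifiable consonants are /p/, /w/, /ʃ/ (no codas are permitted; onsets are limited to one consonant).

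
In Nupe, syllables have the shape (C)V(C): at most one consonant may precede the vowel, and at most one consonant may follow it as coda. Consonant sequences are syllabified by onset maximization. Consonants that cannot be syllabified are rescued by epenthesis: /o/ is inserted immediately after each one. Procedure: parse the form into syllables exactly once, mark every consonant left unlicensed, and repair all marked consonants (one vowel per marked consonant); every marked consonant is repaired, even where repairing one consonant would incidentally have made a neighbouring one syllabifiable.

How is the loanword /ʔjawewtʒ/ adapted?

ʔojawewtoʒo

Syllabifying with onset maximization leaves /ʔ/, /t/, /ʒ/ stranded (at most one coda consonant is licensed; onsets are limited to one consonant).
Inserting the epenthetic vowel yields /ʔ/ → /ʔo/, /t/ → /to/, /ʒ/ → /ʒo/.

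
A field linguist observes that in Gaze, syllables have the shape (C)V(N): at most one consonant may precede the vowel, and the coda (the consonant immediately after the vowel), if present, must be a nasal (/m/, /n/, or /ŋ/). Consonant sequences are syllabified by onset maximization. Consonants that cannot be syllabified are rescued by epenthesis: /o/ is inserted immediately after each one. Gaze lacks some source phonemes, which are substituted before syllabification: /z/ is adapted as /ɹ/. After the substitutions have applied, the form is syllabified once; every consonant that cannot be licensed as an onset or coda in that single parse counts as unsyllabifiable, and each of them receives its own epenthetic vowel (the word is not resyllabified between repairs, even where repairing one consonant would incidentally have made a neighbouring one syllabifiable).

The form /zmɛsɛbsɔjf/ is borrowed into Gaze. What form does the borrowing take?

ɹomɛsɛbosɔjofo

Substitution: /z/ → /ɹ/, giving /ɹmɛsɛbsɔjf/.
Syllabifying with onset maximization leaves /ɹ/, /b/, /j/, /f/ stranded (only a nasal (/m/, /n/, or /ŋ/) is licensed in coda position; onsets are limited to one consonant).
Inserting the epenthetic vowel yields /ɹ/ → /ɹo/, /b/ → /bo/, /j/ → /jo/, /f/ → /fo/.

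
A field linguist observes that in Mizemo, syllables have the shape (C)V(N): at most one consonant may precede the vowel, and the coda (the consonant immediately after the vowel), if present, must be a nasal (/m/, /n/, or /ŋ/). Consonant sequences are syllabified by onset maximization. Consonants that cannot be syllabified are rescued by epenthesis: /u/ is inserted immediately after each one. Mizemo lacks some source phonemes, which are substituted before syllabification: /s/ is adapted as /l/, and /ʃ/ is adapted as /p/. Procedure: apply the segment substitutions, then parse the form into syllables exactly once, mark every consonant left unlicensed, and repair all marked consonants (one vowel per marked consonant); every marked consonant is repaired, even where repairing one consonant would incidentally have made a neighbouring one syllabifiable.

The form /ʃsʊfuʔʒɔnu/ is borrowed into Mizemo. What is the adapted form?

pulʊfuʔuʒɔnu

Substitution: /ʃ/ → /p/, /s/ → /l/, giving /plʊfuʔʒɔnu/.
The consonants /p/, /ʔ/ cannot be parsed into a legal (C)V(N) syllable (only a nasal (/m/, /n/, or /ŋ/) is licensed in coda position; onsets are limited to one consonant).
Inserting the epenthetic vowel yields /p/ → /pu/, /ʔ/ → /ʔu/.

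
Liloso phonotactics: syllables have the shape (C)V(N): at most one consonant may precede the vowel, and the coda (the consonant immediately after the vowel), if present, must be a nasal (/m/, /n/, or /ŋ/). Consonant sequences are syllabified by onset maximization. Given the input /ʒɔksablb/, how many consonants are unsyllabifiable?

4

The consonants /k/, /b/, /l/, /b/ cannot be parsed into a legal (C)V(N) syllable (only a nasal (/m/, /n/, or /ŋ/) is licensed in coda position; onsets are limited to one consonant).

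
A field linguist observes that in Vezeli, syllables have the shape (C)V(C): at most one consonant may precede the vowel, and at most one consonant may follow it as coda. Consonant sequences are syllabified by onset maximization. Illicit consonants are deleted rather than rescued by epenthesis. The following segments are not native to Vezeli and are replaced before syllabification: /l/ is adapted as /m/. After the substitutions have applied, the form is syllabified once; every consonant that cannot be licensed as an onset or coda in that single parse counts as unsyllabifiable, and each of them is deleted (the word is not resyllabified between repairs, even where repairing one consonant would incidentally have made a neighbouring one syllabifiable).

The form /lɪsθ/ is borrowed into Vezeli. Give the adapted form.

Substitution: /l/ → /m/, giving /mɪsθ/.
Under (C)V(C), the unsyllabifiable consonants are /θ/ (at most one coda consonant is licensed; onsets are limited to one consonant).
Deletion applies to /θ/.

mɪs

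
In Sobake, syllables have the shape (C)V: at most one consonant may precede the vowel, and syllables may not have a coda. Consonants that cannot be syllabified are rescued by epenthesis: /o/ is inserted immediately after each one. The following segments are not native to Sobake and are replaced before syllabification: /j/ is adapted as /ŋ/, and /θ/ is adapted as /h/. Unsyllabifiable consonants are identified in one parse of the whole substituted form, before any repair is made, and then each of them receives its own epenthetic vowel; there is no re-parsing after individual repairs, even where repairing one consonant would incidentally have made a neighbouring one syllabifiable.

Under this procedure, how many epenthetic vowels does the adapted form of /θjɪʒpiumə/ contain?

After substitution the input is /hŋɪʒpiumə/.
The unsyllabifiable consonants are /h/, /ʒ/; each receives one epenthetic vowel.

2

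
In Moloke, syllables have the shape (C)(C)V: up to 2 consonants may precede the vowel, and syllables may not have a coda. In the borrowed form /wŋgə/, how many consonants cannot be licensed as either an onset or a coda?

Under (C)(C)V, the unsyllabifiable consonants are /w/ (no codas are permitted; onsets may contain at most 2 consonants).

1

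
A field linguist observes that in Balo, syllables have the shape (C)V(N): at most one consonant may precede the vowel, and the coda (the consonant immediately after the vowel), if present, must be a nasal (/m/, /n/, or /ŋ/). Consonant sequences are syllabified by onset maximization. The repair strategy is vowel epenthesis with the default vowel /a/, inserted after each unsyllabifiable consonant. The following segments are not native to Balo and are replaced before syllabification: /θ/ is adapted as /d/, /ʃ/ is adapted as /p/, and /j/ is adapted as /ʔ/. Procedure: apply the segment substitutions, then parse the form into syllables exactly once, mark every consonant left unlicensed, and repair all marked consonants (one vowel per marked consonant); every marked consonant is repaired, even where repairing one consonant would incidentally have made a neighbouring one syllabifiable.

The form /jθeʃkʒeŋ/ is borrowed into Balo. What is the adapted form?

Substitution: /j/ → /ʔ/, /θ/ → /d/, /ʃ/ → /p/, giving /ʔdepkʒeŋ/.
The consonants /ʔ/, /p/, /k/ cannot be parsed into a legal (C)V(N) syllable (only a nasal (/m/, /n/, or /ŋ/) is licensed in coda position; onsets are limited to one consonant).
Epenthesis after each stranded consonant: /ʔ/ → /ʔa/, /p/ → /pa/, /k/ → /ka/.

ʔadepakaʒeŋ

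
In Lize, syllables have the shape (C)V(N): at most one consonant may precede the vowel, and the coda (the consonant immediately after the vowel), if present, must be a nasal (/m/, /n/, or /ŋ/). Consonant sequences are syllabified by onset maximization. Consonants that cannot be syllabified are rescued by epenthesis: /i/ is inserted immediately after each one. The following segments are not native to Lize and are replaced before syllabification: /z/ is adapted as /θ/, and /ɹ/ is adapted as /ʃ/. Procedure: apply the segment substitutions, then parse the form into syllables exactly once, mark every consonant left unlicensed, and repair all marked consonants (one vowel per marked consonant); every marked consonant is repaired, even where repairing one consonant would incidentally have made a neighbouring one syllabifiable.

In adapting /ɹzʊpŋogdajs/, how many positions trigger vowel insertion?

After substitution the input is /ʃθʊpŋogdajs/.
The unsyllabifiable consonants are /ʃ/, /p/, /g/, /j/, /s/; each receives one epenthetic vowel.

5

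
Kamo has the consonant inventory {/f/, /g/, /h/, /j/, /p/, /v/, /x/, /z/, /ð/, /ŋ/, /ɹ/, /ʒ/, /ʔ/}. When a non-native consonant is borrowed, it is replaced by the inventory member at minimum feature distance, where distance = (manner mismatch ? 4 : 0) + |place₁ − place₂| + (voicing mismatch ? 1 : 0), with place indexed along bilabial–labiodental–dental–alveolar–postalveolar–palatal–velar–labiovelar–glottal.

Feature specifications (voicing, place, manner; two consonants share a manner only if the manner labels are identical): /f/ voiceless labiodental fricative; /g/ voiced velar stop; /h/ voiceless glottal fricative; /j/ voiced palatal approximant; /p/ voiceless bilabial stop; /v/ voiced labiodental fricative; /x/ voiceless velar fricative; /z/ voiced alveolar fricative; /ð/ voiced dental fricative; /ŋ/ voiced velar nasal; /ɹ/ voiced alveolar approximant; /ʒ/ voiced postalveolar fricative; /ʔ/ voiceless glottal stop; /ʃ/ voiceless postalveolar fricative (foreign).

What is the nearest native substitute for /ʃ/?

/ʒ/ is closest: same manner (fricative), place distance 0 (postalveolar→postalveolar), voicing differs (+1); total 1. Next closest is /x/ at distance 2.

ʒ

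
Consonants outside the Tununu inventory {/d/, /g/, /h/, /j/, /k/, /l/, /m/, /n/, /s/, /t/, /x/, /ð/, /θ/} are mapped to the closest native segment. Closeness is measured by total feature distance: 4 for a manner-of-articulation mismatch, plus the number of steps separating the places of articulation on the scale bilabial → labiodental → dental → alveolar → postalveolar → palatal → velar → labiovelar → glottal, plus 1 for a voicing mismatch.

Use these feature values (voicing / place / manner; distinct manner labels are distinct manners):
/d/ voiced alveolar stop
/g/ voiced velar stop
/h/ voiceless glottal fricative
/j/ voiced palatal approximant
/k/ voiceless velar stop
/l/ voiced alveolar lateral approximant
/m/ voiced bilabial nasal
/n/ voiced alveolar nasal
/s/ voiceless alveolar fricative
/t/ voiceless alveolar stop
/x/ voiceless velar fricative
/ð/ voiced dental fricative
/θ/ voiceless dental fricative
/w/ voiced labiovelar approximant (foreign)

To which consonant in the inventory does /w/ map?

j

/j/ is closest: same manner (approximant), place distance 2 (labiovelar→palatal), same voicing; total 2. Next closest is /g/ at distance 5.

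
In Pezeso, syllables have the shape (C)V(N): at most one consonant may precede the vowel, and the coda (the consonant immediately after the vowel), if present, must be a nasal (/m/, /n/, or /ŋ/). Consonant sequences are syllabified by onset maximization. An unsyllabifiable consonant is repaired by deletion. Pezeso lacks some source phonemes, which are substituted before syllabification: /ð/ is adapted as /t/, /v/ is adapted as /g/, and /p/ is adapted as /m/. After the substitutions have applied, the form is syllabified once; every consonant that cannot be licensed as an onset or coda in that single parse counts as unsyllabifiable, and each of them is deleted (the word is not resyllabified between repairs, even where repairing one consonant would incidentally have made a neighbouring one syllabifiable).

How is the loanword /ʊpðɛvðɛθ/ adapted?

ʊmtɛtɛ

Substitution: /p/ → /m/, /ð/ → /t/, /v/ → /g/, giving /ʊmtɛgtɛθ/.
Under (C)V(N), the unsyllabifiable consonants are /g/, /θ/ (only a nasal (/m/, /n/, or /ŋ/) is licensed in coda position; onsets are limited to one consonant).
Deleting the stranded consonants removes /g/, /θ/.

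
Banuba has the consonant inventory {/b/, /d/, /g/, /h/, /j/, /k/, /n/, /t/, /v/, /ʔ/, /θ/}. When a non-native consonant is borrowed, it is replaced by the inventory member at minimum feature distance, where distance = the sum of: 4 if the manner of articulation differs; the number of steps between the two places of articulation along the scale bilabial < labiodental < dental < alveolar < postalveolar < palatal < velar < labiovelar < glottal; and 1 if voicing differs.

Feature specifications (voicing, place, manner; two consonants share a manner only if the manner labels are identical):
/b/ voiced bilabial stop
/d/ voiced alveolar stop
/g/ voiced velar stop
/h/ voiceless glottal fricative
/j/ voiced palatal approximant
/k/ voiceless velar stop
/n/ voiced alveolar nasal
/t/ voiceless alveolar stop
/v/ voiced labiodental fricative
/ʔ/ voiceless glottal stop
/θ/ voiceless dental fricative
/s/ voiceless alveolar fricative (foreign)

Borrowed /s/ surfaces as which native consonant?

θ

/θ/ is closest: same manner (fricative), place distance 1 (alveolar→dental), same voicing; total 1. Next closest is /v/ at distance 3.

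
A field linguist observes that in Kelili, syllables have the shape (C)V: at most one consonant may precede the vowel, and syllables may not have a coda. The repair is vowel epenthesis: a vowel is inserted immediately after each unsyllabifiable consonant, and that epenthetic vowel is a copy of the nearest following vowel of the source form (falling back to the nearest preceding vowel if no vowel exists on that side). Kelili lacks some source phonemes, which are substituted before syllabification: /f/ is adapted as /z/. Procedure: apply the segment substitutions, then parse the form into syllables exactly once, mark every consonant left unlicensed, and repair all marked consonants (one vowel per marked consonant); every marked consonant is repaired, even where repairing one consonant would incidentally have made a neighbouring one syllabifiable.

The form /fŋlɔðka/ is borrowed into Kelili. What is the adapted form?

Substitution: /f/ → /z/, giving /zŋlɔðka/.
The consonants /z/, /ŋ/, /ð/ cannot be parsed into a legal (C)V syllable (no codas are permitted; onsets are limited to one consonant).
Each unlicensed consonant becomes the onset of a new syllable: /z/ → /zɔ/, /ŋ/ → /ŋɔ/, /ð/ → /ða/.

zɔŋɔlɔðaka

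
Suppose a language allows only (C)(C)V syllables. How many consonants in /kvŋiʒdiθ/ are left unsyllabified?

The consonants /k/, /θ/ cannot be parsed into a legal (C)(C)V syllable (no codas are permitted; onsets may contain at most 2 consonants).

2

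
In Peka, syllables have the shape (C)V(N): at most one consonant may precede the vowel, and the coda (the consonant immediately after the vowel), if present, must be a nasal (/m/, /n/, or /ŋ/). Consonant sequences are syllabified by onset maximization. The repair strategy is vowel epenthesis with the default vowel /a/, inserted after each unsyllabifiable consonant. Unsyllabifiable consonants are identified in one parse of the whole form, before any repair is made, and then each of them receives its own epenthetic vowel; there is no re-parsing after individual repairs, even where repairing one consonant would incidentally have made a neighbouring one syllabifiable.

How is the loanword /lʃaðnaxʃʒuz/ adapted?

The consonants /l/, /ð/, /x/, /ʃ/, /z/ cannot be parsed into a legal (C)V(N) syllable (only a nasal (/m/, /n/, or /ŋ/) is licensed in coda position; onsets are limited to one consonant).
Epenthesis after each stranded consonant: /l/ → /la/, /ð/ → /ða/, /x/ → /xa/, /ʃ/ → /ʃa/, /z/ → /za/.

laʃaðanaxaʃaʒuza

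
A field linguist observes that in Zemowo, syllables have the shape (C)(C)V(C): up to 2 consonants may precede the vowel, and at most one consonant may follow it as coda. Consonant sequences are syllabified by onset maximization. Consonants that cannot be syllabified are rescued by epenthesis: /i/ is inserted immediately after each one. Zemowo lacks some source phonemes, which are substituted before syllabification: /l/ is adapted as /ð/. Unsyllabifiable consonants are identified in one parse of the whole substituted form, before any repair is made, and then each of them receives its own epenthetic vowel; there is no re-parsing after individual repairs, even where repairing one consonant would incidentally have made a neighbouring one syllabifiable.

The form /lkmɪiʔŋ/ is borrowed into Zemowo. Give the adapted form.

ðikmɪiʔŋi

Substitution: /l/ → /ð/, giving /ðkmɪiʔŋ/.
Syllabifying with onset maximization leaves /ð/, /ŋ/ stranded (at most one coda consonant is licensed; onsets may contain at most 2 consonants).
Each unlicensed consonant becomes the onset of a new syllable: /ð/ → /ði/, /ŋ/ → /ŋi/.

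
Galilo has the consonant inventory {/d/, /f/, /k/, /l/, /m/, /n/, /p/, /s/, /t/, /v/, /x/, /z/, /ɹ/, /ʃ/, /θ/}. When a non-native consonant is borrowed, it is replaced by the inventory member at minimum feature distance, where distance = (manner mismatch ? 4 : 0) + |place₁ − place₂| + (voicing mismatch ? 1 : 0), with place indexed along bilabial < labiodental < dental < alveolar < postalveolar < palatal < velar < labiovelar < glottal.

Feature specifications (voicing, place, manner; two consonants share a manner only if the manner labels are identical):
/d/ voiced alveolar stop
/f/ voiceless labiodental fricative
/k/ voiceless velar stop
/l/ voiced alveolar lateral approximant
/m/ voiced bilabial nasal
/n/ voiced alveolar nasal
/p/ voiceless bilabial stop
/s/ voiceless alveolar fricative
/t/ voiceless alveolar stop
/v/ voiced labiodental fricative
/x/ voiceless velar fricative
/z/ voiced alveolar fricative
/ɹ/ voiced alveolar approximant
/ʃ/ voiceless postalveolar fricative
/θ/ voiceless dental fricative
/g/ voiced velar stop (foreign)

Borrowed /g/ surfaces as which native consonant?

/k/ is closest: same manner (stop), place distance 0 (velar→velar), voicing differs (+1); total 1. Next closest is /d/ at distance 3.

k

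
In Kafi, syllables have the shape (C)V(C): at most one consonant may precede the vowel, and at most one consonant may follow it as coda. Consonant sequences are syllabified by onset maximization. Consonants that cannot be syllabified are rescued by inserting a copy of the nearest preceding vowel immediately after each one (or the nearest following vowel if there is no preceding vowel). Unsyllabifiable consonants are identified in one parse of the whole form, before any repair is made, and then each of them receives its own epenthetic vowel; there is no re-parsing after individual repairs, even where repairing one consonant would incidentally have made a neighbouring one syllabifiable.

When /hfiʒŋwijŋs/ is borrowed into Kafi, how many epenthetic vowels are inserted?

4

The unsyllabifiable consonants are /h/, /ŋ/, /ŋ/, /s/; each receives one epenthetic vowel.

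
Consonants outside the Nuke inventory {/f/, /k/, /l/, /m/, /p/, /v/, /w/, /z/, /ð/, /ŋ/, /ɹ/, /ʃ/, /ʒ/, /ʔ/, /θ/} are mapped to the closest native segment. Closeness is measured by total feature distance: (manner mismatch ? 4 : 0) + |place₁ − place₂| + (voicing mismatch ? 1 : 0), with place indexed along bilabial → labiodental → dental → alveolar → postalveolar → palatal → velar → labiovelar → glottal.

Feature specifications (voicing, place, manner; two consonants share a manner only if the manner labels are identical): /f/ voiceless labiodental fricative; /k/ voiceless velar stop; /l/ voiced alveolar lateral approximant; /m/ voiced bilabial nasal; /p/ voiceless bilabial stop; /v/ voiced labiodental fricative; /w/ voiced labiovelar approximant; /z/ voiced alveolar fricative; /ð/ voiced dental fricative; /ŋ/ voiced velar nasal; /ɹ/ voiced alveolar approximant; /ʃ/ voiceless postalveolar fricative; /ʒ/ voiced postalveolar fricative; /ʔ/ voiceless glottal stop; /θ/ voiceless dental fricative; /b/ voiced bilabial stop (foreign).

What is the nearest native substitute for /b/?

p

/p/ is closest: same manner (stop), place distance 0 (bilabial→bilabial), voicing differs (+1); total 1. Next closest is /m/ at distance 4.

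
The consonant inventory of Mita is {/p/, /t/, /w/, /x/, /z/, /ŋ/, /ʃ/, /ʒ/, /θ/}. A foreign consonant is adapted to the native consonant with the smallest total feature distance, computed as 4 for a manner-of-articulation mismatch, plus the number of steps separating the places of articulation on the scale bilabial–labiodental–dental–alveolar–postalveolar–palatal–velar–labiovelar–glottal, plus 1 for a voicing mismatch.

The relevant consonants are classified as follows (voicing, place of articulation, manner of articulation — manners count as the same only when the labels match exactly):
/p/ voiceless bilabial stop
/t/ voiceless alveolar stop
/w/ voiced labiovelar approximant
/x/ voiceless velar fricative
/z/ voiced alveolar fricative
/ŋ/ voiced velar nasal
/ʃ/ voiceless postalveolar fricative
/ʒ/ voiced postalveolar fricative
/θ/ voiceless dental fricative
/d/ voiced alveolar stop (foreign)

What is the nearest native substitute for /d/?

t

/t/ is closest: same manner (stop), place distance 0 (alveolar→alveolar), voicing differs (+1); total 1. Next closest is /p/ at distance 4.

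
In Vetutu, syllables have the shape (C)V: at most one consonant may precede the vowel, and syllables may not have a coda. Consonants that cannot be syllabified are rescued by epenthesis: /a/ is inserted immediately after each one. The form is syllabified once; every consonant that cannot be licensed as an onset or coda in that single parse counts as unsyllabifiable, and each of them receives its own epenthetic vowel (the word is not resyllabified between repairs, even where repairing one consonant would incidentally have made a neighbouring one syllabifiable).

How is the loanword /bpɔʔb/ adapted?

bapɔʔaba

Under (C)V, the unsyllabifiable consonants are /b/, /ʔ/, /b/ (no codas are permitted; onsets are limited to one consonant).
Epenthesis after each stranded consonant: /b/ → /ba/, /ʔ/ → /ʔa/, /b/ → /ba/.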